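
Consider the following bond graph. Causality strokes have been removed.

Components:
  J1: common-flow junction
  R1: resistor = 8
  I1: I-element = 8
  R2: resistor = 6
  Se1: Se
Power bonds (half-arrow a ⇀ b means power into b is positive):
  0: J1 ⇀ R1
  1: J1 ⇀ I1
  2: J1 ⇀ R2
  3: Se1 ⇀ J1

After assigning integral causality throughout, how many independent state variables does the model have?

β3 |J1  (Se1 (Se) sets effort on bond)
β1 |I1  (prefer integral on I1)
β0 |J1  (1-jn J1 has f-setter on 1)
β2 |J1  (1-jn J1 has f-setter on 1)

1  (I1 all integral)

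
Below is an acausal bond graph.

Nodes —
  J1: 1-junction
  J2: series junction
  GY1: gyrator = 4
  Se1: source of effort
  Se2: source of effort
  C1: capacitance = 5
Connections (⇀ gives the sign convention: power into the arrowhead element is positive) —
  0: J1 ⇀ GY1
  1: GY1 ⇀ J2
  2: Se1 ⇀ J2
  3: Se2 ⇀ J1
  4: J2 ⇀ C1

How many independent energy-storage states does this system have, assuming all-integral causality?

1  (C1 all integral)

#2 →J2  (Se1: effort source, stroke at far end)
#3 →J1  (source Se2 imposes e)
#0 →GY1  (closing 1-jn rule on J1)
#1 →GY1  (through GY1, causality inverts; strokes same side of GY1)
#4 →J2  (J2: bond 1 brought flow, rest push out)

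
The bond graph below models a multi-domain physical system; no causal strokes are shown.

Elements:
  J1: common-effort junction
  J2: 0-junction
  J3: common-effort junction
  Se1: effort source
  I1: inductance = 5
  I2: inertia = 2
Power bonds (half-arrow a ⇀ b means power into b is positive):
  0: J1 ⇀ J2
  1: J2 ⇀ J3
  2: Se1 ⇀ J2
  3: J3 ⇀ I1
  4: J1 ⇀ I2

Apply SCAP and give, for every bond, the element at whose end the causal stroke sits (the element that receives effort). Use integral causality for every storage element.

bond 0 stroke→J1
bond 1 stroke→J3
bond 2 stroke→J2
bond 3 stroke→I1
bond 4 stroke→I2

β2 stroke at J2  (Se1 (Se) sets effort on bond)
β0 stroke at J1  (0-jn J2 has e-setter on 2)
β1 stroke at J3  (0-jn J2 has e-setter on 2)
β3 stroke at I1  (0-jn J3 has e-setter on 1)
β4 stroke at I2  (common-e at J1 fixed by 0)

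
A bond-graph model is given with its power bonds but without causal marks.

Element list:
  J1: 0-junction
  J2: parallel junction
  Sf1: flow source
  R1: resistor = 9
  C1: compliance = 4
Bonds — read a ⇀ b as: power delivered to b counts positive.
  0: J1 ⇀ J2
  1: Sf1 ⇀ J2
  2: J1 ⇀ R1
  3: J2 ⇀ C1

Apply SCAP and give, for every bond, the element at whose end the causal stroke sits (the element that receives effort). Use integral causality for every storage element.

bond 1 |Sf1  (Sf1 (Sf) sets flow on bond)
bond 3 |J2  (C1: C, integral causality)
bond 0 |J1  (J2: bond 3 brought effort, rest push out)
bond 2 |R1  (0-jn J1 has e-setter on 0)

β0 stroke→J1
β1 stroke→Sf1
β2 stroke→R1
β3 stroke→J2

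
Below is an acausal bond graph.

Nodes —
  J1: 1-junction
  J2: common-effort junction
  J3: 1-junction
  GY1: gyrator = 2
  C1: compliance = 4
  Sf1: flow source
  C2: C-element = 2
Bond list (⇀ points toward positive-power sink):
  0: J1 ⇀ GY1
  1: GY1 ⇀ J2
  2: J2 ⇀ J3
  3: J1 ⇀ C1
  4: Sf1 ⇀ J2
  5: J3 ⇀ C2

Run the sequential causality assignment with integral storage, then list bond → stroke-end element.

bond 4 stroke→Sf1  (Sf1 fixes flow; stroke at Sf1)
bond 3 stroke→J1  (C1 outputs effort q/C1)
bond 0 stroke→GY1  (closing 1-jn rule on J1)
bond 1 stroke→GY1  (GY GY1: same side as bond 0)
bond 2 stroke→J2  (J2: last free bond brings effort in)
bond 5 stroke→J3  (J3 flow already set via bond 2)

b0 stroke→GY1
b1 stroke→GY1
b2 stroke→J2
b3 stroke→J1
b4 stroke→Sf1
b5 stroke→J3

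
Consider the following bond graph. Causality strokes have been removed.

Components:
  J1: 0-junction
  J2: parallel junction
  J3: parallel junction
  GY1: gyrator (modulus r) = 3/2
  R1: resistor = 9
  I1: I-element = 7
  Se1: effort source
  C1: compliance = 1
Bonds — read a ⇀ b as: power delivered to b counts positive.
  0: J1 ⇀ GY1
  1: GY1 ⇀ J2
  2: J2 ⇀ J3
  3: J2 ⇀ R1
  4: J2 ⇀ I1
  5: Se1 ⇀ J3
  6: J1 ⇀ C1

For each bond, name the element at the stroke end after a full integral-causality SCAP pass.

β5 →J3  (Se1 fixes effort; stroke away)
β2 →J2  (0-jn J3 has e-setter on 5)
β1 →GY1  (J2: bond 2 brought effort, rest push out)
β3 →R1  (0-jn J2 has e-setter on 2)
β4 →I1  (0-jn J2 has e-setter on 2)
β0 →GY1  (GY1 both-in/both-out from 1)
β6 →J1  (J1 needs exactly one e-in)

#0 stroke→GY1
#1 stroke→GY1
#2 stroke→J2
#3 stroke→R1
#4 stroke→I1
#5 stroke→J3
#6 stroke→J1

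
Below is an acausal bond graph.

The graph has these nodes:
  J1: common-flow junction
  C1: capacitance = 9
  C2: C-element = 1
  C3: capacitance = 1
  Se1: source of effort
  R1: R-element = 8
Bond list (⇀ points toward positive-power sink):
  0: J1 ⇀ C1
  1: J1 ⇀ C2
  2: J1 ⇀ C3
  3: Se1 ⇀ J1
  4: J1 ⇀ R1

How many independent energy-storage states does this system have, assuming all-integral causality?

3  (C1, C2, C3 all integral)

bond 3 |J1  (source Se1 imposes e)
bond 0 |J1  (C1 integral (e out))
bond 1 |J1  (prefer integral on C2)
bond 2 |J1  (prefer integral on C3)
bond 4 |R1  (closing 1-jn rule on J1)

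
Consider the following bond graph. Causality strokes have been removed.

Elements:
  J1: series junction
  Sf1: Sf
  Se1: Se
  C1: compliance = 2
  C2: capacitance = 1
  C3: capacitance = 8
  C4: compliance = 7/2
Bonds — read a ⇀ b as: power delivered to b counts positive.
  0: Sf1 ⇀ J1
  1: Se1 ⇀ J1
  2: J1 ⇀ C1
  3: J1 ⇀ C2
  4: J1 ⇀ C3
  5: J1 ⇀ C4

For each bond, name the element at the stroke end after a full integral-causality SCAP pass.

b0 stroke at Sf1  (source Sf1 imposes f)
b1 stroke at J1  (Se1 (Se) sets effort on bond)
b2 stroke at J1  (J1 flow already set via bond 0)
b3 stroke at J1  (1-jn J1 has f-setter on 0)
b4 stroke at J1  (1-jn J1 has f-setter on 0)
b5 stroke at J1  (J1 flow already set via bond 0)

#0 |Sf1
#1 |J1
#2 |J1
#3 |J1
#4 |J1
#5 |J1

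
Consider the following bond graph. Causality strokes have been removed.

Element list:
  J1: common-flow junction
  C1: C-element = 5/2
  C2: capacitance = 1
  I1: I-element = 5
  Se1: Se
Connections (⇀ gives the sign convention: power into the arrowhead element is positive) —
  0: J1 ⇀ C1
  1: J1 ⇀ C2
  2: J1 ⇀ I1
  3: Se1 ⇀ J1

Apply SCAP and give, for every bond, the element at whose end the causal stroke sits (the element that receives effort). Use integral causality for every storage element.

b3 stroke at J1  (source Se1 imposes e)
b0 stroke at J1  (C1 outputs effort q/C1)
b1 stroke at J1  (prefer integral on C2)
b2 stroke at I1  (only one flow-in slot at J1)

β0 stroke at J1
β1 stroke at J1
β2 stroke at I1
β3 stroke at J1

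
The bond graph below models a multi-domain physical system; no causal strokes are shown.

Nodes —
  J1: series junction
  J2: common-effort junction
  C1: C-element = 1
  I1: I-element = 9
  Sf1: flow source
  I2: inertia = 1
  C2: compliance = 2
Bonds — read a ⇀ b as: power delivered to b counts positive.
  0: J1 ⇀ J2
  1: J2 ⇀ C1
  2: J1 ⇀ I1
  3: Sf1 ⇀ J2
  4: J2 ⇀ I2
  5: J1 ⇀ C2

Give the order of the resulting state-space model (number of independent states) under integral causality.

4  (C1, C2, I1, I2 all integral)

bond 3 →Sf1  (Sf1: flow source, stroke at near end)
bond 1 →J2  (prefer integral on C1)
bond 0 →J1  (0-jn J2 has e-setter on 1)
bond 4 →I2  (common-e at J2 fixed by 1)
bond 2 →I1  (I1: I, integral causality)
bond 5 →J1  (1-jn J1 has f-setter on 2)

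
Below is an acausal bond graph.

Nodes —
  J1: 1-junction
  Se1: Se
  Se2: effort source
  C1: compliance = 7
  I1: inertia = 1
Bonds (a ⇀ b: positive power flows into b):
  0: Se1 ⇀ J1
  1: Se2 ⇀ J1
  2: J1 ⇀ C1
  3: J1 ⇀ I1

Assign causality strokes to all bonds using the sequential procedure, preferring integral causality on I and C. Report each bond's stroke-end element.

bond 0 →J1  (Se1 (Se) sets effort on bond)
bond 1 →J1  (Se2 (Se) sets effort on bond)
bond 2 →J1  (C1: C, integral causality)
bond 3 →I1  (J1: last free bond brings flow in)

b0 stroke at J1
b1 stroke at J1
b2 stroke at J1
b3 stroke at I1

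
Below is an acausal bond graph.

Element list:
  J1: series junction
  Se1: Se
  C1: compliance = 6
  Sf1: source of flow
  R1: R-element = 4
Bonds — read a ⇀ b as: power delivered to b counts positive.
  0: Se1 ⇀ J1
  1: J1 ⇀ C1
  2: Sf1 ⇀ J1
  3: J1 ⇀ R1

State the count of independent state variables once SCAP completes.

1  (C1 all integral)

bond 0 |J1  (Se1 fixes effort; stroke away)
bond 2 |Sf1  (Sf1 (Sf) sets flow on bond)
bond 1 |J1  (1-jn J1 has f-setter on 2)
bond 3 |J1  (J1 flow already set via bond 2)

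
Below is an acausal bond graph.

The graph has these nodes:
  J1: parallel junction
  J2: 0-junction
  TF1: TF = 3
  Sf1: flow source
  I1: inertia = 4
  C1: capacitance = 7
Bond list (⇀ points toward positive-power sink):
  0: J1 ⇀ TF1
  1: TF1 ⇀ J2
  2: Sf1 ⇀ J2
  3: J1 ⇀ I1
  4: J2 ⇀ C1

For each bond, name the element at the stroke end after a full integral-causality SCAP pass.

#0 stroke at J1
#1 stroke at TF1
#2 stroke at Sf1
#3 stroke at I1
#4 stroke at J2

β2 stroke→Sf1  (Sf1 (Sf) sets flow on bond)
β3 stroke→I1  (prefer integral on I1)
β0 stroke→J1  (J1 needs exactly one e-in)
β1 stroke→TF1  (TF1: transformer flips bond 0)
β4 stroke→J2  (J2 needs exactly one e-in)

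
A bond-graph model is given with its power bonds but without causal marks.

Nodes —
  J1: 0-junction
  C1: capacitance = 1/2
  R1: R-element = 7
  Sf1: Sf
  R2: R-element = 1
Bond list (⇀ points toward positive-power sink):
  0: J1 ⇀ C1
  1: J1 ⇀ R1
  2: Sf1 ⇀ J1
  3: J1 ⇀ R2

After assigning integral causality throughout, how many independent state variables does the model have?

β2 |Sf1  (source Sf1 imposes f)
β0 |J1  (C1 integral (e out))
β1 |R1  (J1 effort already set via bond 0)
β3 |R2  (J1: bond 0 brought effort, rest push out)

1  (C1 all integral)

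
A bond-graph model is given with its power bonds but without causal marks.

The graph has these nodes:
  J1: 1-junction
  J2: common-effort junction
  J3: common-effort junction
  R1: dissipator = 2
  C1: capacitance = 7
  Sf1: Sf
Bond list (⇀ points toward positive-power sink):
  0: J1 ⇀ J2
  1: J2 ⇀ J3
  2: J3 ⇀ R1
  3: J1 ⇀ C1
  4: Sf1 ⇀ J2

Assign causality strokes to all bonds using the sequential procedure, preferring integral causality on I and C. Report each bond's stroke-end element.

b0 |J2
b1 |J3
b2 |R1
b3 |J1
b4 |Sf1

b4 stroke at Sf1  (Sf1: flow source, stroke at near end)
b3 stroke at J1  (C1: C, integral causality)
b0 stroke at J2  (only one flow-in slot at J1)
b1 stroke at J3  (common-e at J2 fixed by 0)
b2 stroke at R1  (common-e at J3 fixed by 1)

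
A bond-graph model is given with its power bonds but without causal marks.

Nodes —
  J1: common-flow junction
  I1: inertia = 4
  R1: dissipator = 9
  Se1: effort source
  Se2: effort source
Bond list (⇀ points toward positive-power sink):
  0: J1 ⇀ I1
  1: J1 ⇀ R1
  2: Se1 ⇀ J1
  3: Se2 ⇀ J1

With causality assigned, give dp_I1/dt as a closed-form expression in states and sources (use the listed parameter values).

dp_I1/dt = E_Se1 + E_Se2 - 9*p_I1/4

β2 stroke at J1  (Se1 fixes effort; stroke away)
β3 stroke at J1  (Se2 fixes effort; stroke away)
β0 stroke at I1  (prefer integral on I1)
β1 stroke at J1  (J1 flow already set via bond 0)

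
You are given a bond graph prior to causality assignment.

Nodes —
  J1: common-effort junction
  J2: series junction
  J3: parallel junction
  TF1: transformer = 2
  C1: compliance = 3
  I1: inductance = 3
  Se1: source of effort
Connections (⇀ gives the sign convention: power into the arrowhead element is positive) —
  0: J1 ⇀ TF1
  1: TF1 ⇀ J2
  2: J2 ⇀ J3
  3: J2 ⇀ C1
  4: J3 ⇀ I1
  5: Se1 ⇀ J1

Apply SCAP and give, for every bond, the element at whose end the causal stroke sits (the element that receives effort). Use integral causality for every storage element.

#5 →J1  (Se1 (Se) sets effort on bond)
#0 →TF1  (J1 effort already set via bond 5)
#1 →J2  (through TF1, causality passes straight; one stroke at TF1)
#3 →J2  (C1 integral (e out))
#2 →J3  (closing 1-jn rule on J2)
#4 →I1  (J3 effort already set via bond 2)

#0 stroke→TF1
#1 stroke→J2
#2 stroke→J3
#3 stroke→J2
#4 stroke→I1
#5 stroke→J1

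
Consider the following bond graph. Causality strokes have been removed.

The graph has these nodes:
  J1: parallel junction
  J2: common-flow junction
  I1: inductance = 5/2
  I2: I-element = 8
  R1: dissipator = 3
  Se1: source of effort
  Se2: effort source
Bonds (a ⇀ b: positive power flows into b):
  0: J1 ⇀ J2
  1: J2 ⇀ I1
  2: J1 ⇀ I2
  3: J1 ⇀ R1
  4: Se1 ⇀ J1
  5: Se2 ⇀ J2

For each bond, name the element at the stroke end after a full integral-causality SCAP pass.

bond 0 stroke→J2
bond 1 stroke→I1
bond 2 stroke→I2
bond 3 stroke→R1
bond 4 stroke→J1
bond 5 stroke→J2

#4 |J1  (Se1: effort source, stroke at far end)
#5 |J2  (Se2 fixes effort; stroke away)
#0 |J2  (common-e at J1 fixed by 4)
#2 |I2  (0-jn J1 has e-setter on 4)
#3 |R1  (0-jn J1 has e-setter on 4)
#1 |I1  (only one flow-in slot at J2)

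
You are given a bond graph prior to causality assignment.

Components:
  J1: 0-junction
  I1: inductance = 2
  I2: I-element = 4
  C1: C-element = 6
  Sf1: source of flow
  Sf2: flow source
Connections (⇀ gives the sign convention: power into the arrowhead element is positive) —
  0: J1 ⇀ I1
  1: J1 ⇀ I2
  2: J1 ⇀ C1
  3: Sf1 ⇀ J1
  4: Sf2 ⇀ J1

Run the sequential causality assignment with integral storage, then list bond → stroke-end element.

bond 0 stroke→I1
bond 1 stroke→I2
bond 2 stroke→J1
bond 3 stroke→Sf1
bond 4 stroke→Sf2

#3 stroke→Sf1  (Sf1 (Sf) sets flow on bond)
#4 stroke→Sf2  (Sf2 (Sf) sets flow on bond)
#0 stroke→I1  (I1: I, integral causality)
#1 stroke→I2  (I2 integral (f out))
#2 stroke→J1  (J1: last free bond brings effort in)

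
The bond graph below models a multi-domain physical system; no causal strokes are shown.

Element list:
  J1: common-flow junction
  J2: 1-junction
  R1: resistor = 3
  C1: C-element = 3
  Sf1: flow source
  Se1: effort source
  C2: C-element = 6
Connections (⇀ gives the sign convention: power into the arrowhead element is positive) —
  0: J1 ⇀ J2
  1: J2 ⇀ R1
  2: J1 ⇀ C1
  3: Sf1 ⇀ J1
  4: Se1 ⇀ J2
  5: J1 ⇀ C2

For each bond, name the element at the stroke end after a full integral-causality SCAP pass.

β3 |Sf1  (Sf1 (Sf) sets flow on bond)
β4 |J2  (source Se1 imposes e)
β0 |J1  (common-f at J1 fixed by 3)
β2 |J1  (J1 flow already set via bond 3)
β5 |J1  (J1: bond 3 brought flow, rest push out)
β1 |J2  (J2 flow already set via bond 0)

#0 stroke→J1
#1 stroke→J2
#2 stroke→J1
#3 stroke→Sf1
#4 stroke→J2
#5 stroke→J1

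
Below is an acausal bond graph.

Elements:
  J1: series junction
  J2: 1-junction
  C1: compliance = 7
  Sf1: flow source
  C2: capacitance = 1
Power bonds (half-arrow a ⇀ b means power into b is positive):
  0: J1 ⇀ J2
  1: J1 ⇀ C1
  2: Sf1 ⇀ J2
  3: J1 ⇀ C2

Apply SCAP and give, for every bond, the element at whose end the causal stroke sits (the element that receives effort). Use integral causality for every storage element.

#2 →Sf1  (Sf1 (Sf) sets flow on bond)
#0 →J2  (J2 flow already set via bond 2)
#1 →J1  (1-jn J1 has f-setter on 0)
#3 →J1  (1-jn J1 has f-setter on 0)

β0 stroke→J2
β1 stroke→J1
β2 stroke→Sf1
β3 stroke→J1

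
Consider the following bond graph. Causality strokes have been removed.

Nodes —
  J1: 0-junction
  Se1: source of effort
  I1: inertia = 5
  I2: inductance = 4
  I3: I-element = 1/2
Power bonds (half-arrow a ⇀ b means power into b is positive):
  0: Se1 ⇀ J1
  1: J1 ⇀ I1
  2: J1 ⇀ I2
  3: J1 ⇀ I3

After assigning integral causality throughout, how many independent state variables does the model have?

#0 stroke at J1  (Se1: effort source, stroke at far end)
#1 stroke at I1  (J1 effort already set via bond 0)
#2 stroke at I2  (J1 effort already set via bond 0)
#3 stroke at I3  (0-jn J1 has e-setter on 0)

3  (I1, I2, I3 all integral)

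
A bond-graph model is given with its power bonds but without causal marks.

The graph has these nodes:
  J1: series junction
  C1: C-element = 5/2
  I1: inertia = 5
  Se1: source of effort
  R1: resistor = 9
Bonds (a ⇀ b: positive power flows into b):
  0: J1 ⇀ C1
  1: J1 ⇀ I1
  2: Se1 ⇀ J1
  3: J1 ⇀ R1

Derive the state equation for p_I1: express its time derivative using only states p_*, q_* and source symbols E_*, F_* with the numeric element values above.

b2 →J1  (Se1 (Se) sets effort on bond)
b0 →J1  (C1 outputs effort q/C1)
b1 →I1  (I1 integral (f out))
b3 →J1  (1-jn J1 has f-setter on 1)

dp_I1/dt = E_Se1 - 9*p_I1/5 - 2*q_C1/5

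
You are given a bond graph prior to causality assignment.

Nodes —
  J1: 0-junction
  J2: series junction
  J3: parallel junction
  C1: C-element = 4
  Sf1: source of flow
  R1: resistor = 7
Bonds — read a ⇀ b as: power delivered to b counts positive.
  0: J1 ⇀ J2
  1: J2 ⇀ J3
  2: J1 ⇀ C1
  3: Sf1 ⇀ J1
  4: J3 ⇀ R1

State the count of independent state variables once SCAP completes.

1  (C1 all integral)

bond 3 stroke→Sf1  (source Sf1 imposes f)
bond 2 stroke→J1  (C1 outputs effort q/C1)
bond 0 stroke→J2  (common-e at J1 fixed by 2)
bond 1 stroke→J3  (J2 needs exactly one f-in)
bond 4 stroke→R1  (J3: bond 1 brought effort, rest push out)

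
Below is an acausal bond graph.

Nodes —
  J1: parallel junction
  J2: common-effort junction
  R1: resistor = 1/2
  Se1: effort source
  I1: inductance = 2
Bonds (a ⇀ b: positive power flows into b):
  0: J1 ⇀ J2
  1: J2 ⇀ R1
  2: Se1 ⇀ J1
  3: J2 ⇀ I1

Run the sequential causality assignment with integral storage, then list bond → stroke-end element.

β2 stroke at J1  (source Se1 imposes e)
β0 stroke at J2  (J1 effort already set via bond 2)
β1 stroke at R1  (J2 effort already set via bond 0)
β3 stroke at I1  (common-e at J2 fixed by 0)

b0 stroke→J2
b1 stroke→R1
b2 stroke→J1
b3 stroke→I1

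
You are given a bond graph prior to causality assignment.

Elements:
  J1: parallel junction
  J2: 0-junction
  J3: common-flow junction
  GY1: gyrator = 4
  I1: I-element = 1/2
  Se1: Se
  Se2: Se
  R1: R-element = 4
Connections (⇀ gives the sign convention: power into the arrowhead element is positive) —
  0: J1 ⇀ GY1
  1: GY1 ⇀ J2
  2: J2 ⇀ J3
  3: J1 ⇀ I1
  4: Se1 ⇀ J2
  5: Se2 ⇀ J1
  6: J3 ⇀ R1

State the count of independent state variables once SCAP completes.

#4 |J2  (Se1 fixes effort; stroke away)
#5 |J1  (Se2 (Se) sets effort on bond)
#0 |GY1  (common-e at J1 fixed by 5)
#3 |I1  (0-jn J1 has e-setter on 5)
#1 |GY1  (common-e at J2 fixed by 4)
#2 |J3  (0-jn J2 has e-setter on 4)
#6 |R1  (only one flow-in slot at J3)

1  (I1 all integral)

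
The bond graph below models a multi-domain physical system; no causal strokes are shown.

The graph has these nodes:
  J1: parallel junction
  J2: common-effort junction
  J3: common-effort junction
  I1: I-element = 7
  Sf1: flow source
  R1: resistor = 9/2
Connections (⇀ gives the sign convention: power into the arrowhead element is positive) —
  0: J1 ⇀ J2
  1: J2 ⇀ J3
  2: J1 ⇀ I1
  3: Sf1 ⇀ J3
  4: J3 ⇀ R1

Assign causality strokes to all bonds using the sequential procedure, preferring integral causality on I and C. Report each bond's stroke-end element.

bond 3 stroke→Sf1  (Sf1 (Sf) sets flow on bond)
bond 2 stroke→I1  (prefer integral on I1)
bond 0 stroke→J1  (closing 0-jn rule on J1)
bond 1 stroke→J2  (closing 0-jn rule on J2)
bond 4 stroke→J3  (only one effort-in slot at J3)

bond 0 →J1
bond 1 →J2
bond 2 →I1
bond 3 →Sf1
bond 4 →J3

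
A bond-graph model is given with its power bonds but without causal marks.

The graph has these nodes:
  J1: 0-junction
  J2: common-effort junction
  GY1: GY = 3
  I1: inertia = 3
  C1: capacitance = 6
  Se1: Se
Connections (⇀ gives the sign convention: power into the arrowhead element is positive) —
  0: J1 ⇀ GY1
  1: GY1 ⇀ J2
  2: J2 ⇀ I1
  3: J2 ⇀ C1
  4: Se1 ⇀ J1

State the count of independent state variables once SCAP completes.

b4 stroke at J1  (Se1 fixes effort; stroke away)
b0 stroke at GY1  (J1 effort already set via bond 4)
b1 stroke at GY1  (GY1: gyrator matches bond 0)
b2 stroke at I1  (I1 outputs flow p/I1)
b3 stroke at J2  (J2 needs exactly one e-in)

2  (C1, I1 all integral)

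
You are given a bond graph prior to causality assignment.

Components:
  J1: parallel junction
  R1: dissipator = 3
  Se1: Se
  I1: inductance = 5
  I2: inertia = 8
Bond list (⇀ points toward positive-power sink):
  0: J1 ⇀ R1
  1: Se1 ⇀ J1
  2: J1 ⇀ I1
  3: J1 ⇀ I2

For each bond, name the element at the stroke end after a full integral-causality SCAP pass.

bond 0 |R1
bond 1 |J1
bond 2 |I1
bond 3 |I2

bond 1 →J1  (Se1: effort source, stroke at far end)
bond 0 →R1  (J1: bond 1 brought effort, rest push out)
bond 2 →I1  (common-e at J1 fixed by 1)
bond 3 →I2  (J1 effort already set via bond 1)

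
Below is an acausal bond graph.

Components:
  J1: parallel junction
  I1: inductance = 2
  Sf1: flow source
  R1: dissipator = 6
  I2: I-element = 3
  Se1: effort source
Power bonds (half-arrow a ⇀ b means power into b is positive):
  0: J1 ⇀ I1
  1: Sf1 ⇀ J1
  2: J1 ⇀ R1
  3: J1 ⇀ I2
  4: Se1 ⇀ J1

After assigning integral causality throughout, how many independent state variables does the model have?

b1 |Sf1  (Sf1 fixes flow; stroke at Sf1)
b4 |J1  (Se1: effort source, stroke at far end)
b0 |I1  (0-jn J1 has e-setter on 4)
b2 |R1  (0-jn J1 has e-setter on 4)
b3 |I2  (J1 effort already set via bond 4)

2  (I1, I2 all integral)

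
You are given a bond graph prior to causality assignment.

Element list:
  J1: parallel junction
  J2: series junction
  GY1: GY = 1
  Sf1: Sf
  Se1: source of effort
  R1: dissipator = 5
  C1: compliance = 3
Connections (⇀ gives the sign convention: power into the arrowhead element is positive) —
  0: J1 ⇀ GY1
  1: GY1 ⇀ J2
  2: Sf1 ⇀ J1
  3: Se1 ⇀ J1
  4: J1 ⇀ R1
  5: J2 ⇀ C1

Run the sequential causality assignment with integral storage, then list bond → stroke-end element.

#2 →Sf1  (Sf1 fixes flow; stroke at Sf1)
#3 →J1  (Se1 fixes effort; stroke away)
#0 →GY1  (0-jn J1 has e-setter on 3)
#4 →R1  (0-jn J1 has e-setter on 3)
#1 →GY1  (GY1 both-in/both-out from 0)
#5 →J2  (J2 flow already set via bond 1)

β0 |GY1
β1 |GY1
β2 |Sf1
β3 |J1
β4 |R1
β5 |J2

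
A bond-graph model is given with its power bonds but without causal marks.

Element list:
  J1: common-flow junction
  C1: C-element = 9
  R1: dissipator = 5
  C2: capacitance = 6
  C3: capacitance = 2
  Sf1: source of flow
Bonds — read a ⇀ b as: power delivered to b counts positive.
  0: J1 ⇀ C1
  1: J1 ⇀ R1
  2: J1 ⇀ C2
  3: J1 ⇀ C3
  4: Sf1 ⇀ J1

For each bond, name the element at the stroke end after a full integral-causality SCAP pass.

b4 |Sf1  (Sf1 (Sf) sets flow on bond)
b0 |J1  (common-f at J1 fixed by 4)
b1 |J1  (1-jn J1 has f-setter on 4)
b2 |J1  (J1 flow already set via bond 4)
b3 |J1  (J1: bond 4 brought flow, rest push out)

#0 stroke at J1
#1 stroke at J1
#2 stroke at J1
#3 stroke at J1
#4 stroke at Sf1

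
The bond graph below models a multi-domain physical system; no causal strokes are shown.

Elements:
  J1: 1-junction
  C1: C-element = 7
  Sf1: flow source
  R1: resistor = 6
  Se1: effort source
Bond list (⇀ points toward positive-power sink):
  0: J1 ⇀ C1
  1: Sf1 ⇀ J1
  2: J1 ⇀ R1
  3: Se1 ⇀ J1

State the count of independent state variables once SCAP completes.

bond 1 |Sf1  (Sf1 (Sf) sets flow on bond)
bond 3 |J1  (Se1 (Se) sets effort on bond)
bond 0 |J1  (1-jn J1 has f-setter on 1)
bond 2 |J1  (J1: bond 1 brought flow, rest push out)

1  (C1 all integral)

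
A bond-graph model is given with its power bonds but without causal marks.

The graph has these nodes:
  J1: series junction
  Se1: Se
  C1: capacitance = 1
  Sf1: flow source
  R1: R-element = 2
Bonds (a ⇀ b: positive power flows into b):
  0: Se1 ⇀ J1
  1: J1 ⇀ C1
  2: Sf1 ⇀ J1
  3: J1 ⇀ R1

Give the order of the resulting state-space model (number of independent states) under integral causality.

1  (C1 all integral)

β0 →J1  (Se1: effort source, stroke at far end)
β2 →Sf1  (Sf1 (Sf) sets flow on bond)
β1 →J1  (1-jn J1 has f-setter on 2)
β3 →J1  (J1 flow already set via bond 2)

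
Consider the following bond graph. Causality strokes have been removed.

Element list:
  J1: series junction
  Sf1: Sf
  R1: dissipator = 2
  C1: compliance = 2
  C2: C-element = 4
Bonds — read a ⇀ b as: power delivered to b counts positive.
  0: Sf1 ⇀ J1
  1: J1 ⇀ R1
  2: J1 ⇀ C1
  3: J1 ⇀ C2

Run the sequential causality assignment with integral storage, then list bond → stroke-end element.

β0 |Sf1  (source Sf1 imposes f)
β1 |J1  (J1: bond 0 brought flow, rest push out)
β2 |J1  (common-f at J1 fixed by 0)
β3 |J1  (J1 flow already set via bond 0)

b0 →Sf1
b1 →J1
b2 →J1
b3 →J1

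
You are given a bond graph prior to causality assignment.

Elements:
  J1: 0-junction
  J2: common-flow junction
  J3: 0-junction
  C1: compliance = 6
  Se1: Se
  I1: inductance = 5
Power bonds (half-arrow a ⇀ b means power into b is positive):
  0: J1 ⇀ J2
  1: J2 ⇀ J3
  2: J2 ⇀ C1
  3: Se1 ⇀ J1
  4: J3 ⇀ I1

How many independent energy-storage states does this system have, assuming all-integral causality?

2  (C1, I1 all integral)

β3 →J1  (Se1 (Se) sets effort on bond)
β0 →J2  (J1 effort already set via bond 3)
β2 →J2  (C1: C, integral causality)
β1 →J3  (J2 needs exactly one f-in)
β4 →I1  (0-jn J3 has e-setter on 1)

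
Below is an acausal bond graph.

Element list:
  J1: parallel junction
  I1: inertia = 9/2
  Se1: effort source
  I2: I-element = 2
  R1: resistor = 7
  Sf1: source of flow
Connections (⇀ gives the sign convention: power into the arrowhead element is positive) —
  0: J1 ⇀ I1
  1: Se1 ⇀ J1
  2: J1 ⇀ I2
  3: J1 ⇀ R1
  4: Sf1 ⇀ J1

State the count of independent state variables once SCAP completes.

bond 1 stroke→J1  (Se1 fixes effort; stroke away)
bond 4 stroke→Sf1  (Sf1: flow source, stroke at near end)
bond 0 stroke→I1  (J1 effort already set via bond 1)
bond 2 stroke→I2  (J1 effort already set via bond 1)
bond 3 stroke→R1  (J1 effort already set via bond 1)

2  (I1, I2 all integral)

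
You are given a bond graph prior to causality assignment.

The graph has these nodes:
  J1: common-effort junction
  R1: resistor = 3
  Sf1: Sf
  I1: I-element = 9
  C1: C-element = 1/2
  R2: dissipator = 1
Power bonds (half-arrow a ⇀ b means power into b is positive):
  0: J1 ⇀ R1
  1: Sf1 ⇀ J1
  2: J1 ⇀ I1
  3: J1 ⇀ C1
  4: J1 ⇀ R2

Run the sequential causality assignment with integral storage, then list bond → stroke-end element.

#1 |Sf1  (source Sf1 imposes f)
#2 |I1  (prefer integral on I1)
#3 |J1  (prefer integral on C1)
#0 |R1  (0-jn J1 has e-setter on 3)
#4 |R2  (J1 effort already set via bond 3)

β0 →R1
β1 →Sf1
β2 →I1
β3 →J1
β4 →R2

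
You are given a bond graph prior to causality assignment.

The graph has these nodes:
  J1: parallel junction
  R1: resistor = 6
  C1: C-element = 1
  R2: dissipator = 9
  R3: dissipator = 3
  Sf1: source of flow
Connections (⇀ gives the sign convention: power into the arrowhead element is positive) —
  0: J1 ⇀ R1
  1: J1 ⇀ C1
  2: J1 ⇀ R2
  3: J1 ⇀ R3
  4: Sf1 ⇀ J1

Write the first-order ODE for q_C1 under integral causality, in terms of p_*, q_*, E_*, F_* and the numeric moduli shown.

bond 4 →Sf1  (Sf1 fixes flow; stroke at Sf1)
bond 1 →J1  (prefer integral on C1)
bond 0 →R1  (common-e at J1 fixed by 1)
bond 2 →R2  (common-e at J1 fixed by 1)
bond 3 →R3  (J1: bond 1 brought effort, rest push out)

dq_C1/dt = F_Sf1 - 11*q_C1/18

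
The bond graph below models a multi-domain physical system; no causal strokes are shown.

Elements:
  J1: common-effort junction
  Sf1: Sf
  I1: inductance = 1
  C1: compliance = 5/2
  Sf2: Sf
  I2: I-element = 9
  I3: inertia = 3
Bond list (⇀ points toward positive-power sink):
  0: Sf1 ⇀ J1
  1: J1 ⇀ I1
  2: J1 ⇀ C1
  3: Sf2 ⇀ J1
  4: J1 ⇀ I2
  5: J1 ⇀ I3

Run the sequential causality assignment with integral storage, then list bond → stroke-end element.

b0 |Sf1
b1 |I1
b2 |J1
b3 |Sf2
b4 |I2
b5 |I3

bond 0 stroke at Sf1  (Sf1 fixes flow; stroke at Sf1)
bond 3 stroke at Sf2  (Sf2 fixes flow; stroke at Sf2)
bond 1 stroke at I1  (I1: I, integral causality)
bond 2 stroke at J1  (C1: C, integral causality)
bond 4 stroke at I2  (J1: bond 2 brought effort, rest push out)
bond 5 stroke at I3  (J1: bond 2 brought effort, rest push out)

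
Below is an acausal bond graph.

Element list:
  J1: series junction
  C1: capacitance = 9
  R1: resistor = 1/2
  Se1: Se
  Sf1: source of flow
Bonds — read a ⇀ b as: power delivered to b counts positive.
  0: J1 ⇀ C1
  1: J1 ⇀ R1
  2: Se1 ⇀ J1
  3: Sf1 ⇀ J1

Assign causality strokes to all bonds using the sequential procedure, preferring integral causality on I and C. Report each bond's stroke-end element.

#2 |J1  (Se1 (Se) sets effort on bond)
#3 |Sf1  (Sf1: flow source, stroke at near end)
#0 |J1  (1-jn J1 has f-setter on 3)
#1 |J1  (J1 flow already set via bond 3)

#0 |J1
#1 |J1
#2 |J1
#3 |Sf1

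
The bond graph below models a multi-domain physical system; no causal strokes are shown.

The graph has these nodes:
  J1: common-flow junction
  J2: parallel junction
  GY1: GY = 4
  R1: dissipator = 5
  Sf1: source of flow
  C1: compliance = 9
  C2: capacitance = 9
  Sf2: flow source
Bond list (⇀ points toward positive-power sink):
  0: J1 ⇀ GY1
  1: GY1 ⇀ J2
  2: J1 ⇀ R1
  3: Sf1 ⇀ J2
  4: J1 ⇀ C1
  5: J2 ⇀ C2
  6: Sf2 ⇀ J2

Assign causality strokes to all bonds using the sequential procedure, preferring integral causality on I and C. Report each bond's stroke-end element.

b3 stroke at Sf1  (Sf1 fixes flow; stroke at Sf1)
b6 stroke at Sf2  (Sf2: flow source, stroke at near end)
b4 stroke at J1  (prefer integral on C1)
b5 stroke at J2  (C2 outputs effort q/C2)
b1 stroke at GY1  (common-e at J2 fixed by 5)
b0 stroke at GY1  (GY1: gyrator matches bond 1)
b2 stroke at J1  (J1: bond 0 brought flow, rest push out)

b0 stroke at GY1
b1 stroke at GY1
b2 stroke at J1
b3 stroke at Sf1
b4 stroke at J1
b5 stroke at J2
b6 stroke at Sf2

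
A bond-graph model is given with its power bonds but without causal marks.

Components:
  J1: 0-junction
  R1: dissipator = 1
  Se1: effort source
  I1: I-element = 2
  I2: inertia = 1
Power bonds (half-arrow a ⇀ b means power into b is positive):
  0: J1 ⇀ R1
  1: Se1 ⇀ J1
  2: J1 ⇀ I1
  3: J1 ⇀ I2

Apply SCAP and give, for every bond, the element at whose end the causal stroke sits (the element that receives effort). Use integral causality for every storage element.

b1 stroke at J1  (Se1 fixes effort; stroke away)
b0 stroke at R1  (common-e at J1 fixed by 1)
b2 stroke at I1  (common-e at J1 fixed by 1)
b3 stroke at I2  (0-jn J1 has e-setter on 1)

β0 |R1
β1 |J1
β2 |I1
β3 |I2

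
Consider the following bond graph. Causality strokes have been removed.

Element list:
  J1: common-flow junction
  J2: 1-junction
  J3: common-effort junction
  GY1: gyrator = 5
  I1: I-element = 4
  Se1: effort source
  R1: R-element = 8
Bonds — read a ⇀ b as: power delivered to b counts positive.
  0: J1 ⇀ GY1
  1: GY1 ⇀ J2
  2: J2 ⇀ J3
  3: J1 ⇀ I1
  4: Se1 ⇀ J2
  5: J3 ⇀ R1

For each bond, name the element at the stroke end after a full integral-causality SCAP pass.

#4 |J2  (Se1 (Se) sets effort on bond)
#3 |I1  (I1: I, integral causality)
#0 |J1  (1-jn J1 has f-setter on 3)
#1 |J2  (GY1 both-in/both-out from 0)
#2 |J3  (J2: last free bond brings flow in)
#5 |R1  (common-e at J3 fixed by 2)

b0 stroke at J1
b1 stroke at J2
b2 stroke at J3
b3 stroke at I1
b4 stroke at J2
b5 stroke at R1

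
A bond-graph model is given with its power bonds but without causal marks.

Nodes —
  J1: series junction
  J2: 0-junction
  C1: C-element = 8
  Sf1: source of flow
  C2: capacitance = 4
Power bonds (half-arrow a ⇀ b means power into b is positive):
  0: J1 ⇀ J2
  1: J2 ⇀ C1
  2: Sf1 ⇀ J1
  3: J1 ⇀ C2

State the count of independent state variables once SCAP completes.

2  (C1, C2 all integral)

β2 |Sf1  (Sf1 fixes flow; stroke at Sf1)
β0 |J1  (J1: bond 2 brought flow, rest push out)
β3 |J1  (1-jn J1 has f-setter on 2)
β1 |J2  (J2: last free bond brings effort in)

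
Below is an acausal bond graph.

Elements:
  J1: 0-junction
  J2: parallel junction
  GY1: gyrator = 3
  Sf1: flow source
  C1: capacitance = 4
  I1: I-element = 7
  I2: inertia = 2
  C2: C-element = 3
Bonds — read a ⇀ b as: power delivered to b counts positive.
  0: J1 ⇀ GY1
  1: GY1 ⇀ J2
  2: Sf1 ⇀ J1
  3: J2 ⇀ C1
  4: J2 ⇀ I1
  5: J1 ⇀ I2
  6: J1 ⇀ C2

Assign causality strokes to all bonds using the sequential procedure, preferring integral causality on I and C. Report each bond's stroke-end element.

β0 →GY1
β1 →GY1
β2 →Sf1
β3 →J2
β4 →I1
β5 →I2
β6 →J1

#2 stroke→Sf1  (Sf1: flow source, stroke at near end)
#3 stroke→J2  (C1 outputs effort q/C1)
#1 stroke→GY1  (0-jn J2 has e-setter on 3)
#4 stroke→I1  (J2 effort already set via bond 3)
#0 stroke→GY1  (through GY1, causality inverts; strokes same side of GY1)
#5 stroke→I2  (prefer integral on I2)
#6 stroke→J1  (J1 needs exactly one e-in)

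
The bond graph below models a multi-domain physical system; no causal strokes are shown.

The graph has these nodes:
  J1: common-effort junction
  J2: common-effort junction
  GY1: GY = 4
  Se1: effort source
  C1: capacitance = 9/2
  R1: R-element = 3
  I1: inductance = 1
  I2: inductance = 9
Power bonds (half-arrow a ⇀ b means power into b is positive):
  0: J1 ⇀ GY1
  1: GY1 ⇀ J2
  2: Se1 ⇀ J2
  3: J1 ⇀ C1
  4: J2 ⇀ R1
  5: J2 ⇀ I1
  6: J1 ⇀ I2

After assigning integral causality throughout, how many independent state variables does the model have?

3  (C1, I1, I2 all integral)

#2 stroke→J2  (Se1: effort source, stroke at far end)
#1 stroke→GY1  (0-jn J2 has e-setter on 2)
#4 stroke→R1  (common-e at J2 fixed by 2)
#5 stroke→I1  (0-jn J2 has e-setter on 2)
#0 stroke→GY1  (GY1 both-in/both-out from 1)
#3 stroke→J1  (C1: C, integral causality)
#6 stroke→I2  (0-jn J1 has e-setter on 3)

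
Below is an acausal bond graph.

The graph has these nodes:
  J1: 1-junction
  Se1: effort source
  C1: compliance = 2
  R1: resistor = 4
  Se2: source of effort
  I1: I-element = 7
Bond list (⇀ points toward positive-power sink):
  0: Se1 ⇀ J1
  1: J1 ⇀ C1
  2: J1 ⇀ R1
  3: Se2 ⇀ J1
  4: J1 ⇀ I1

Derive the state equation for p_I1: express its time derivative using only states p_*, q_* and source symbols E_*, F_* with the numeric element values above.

b0 stroke→J1  (Se1 (Se) sets effort on bond)
b3 stroke→J1  (Se2 (Se) sets effort on bond)
b1 stroke→J1  (C1: C, integral causality)
b4 stroke→I1  (I1 outputs flow p/I1)
b2 stroke→J1  (common-f at J1 fixed by 4)

dp_I1/dt = E_Se1 + E_Se2 - 4*p_I1/7 - q_C1/2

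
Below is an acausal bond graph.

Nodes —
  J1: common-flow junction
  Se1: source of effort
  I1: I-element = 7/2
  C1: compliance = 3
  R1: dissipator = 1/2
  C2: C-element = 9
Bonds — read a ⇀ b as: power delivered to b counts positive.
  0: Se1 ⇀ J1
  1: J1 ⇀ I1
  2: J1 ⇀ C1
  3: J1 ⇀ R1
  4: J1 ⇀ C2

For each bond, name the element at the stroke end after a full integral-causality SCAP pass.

#0 stroke→J1  (Se1 fixes effort; stroke away)
#1 stroke→I1  (I1: I, integral causality)
#2 stroke→J1  (J1 flow already set via bond 1)
#3 stroke→J1  (J1: bond 1 brought flow, rest push out)
#4 stroke→J1  (common-f at J1 fixed by 1)

#0 |J1
#1 |I1
#2 |J1
#3 |J1
#4 |J1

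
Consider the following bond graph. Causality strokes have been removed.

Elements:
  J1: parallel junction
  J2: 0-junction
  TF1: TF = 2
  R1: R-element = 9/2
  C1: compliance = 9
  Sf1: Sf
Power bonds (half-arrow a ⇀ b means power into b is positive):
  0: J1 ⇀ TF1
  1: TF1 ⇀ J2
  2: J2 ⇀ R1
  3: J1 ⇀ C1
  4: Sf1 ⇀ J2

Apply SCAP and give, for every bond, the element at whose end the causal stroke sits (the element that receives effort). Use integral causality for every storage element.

b0 stroke→TF1
b1 stroke→J2
b2 stroke→R1
b3 stroke→J1
b4 stroke→Sf1

b4 →Sf1  (Sf1 (Sf) sets flow on bond)
b3 →J1  (C1: C, integral causality)
b0 →TF1  (J1: bond 3 brought effort, rest push out)
b1 →J2  (through TF1, causality passes straight; one stroke at TF1)
b2 →R1  (J2: bond 1 brought effort, rest push out)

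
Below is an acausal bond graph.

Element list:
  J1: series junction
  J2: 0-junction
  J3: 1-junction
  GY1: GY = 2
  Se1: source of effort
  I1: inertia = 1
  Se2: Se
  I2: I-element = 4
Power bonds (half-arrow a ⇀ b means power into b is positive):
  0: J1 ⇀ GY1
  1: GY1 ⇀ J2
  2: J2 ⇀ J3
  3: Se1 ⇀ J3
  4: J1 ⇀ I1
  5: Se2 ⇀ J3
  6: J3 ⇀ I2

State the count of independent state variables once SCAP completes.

b3 stroke→J3  (source Se1 imposes e)
b5 stroke→J3  (Se2 fixes effort; stroke away)
b4 stroke→I1  (I1 integral (f out))
b0 stroke→J1  (J1 flow already set via bond 4)
b1 stroke→J2  (GY1 both-in/both-out from 0)
b2 stroke→J3  (J2: bond 1 brought effort, rest push out)
b6 stroke→I2  (J3: last free bond brings flow in)

2  (I1, I2 all integral)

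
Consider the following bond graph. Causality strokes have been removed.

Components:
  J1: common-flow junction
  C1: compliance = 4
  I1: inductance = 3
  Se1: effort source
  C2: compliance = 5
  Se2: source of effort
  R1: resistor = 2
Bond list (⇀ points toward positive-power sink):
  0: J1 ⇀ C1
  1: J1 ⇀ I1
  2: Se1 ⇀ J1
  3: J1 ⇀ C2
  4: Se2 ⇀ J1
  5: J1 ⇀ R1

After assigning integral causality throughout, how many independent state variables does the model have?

3  (C1, C2, I1 all integral)

#2 stroke→J1  (Se1 fixes effort; stroke away)
#4 stroke→J1  (source Se2 imposes e)
#0 stroke→J1  (C1 integral (e out))
#1 stroke→I1  (I1: I, integral causality)
#3 stroke→J1  (1-jn J1 has f-setter on 1)
#5 stroke→J1  (common-f at J1 fixed by 1)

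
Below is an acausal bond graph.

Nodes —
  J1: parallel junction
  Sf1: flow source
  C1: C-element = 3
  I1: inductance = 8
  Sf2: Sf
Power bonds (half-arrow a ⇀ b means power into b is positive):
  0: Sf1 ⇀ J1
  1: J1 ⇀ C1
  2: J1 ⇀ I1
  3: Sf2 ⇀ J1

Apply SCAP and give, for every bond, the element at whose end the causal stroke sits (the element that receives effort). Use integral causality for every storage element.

β0 stroke→Sf1
β1 stroke→J1
β2 stroke→I1
β3 stroke→Sf2

b0 stroke→Sf1  (source Sf1 imposes f)
b3 stroke→Sf2  (source Sf2 imposes f)
b1 stroke→J1  (C1 integral (e out))
b2 stroke→I1  (common-e at J1 fixed by 1)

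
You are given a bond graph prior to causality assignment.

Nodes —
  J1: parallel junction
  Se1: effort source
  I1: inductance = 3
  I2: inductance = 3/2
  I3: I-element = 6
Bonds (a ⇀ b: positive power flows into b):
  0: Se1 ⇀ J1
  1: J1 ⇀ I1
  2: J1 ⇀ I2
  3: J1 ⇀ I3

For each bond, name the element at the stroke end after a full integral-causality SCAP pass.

#0 stroke at J1  (Se1 (Se) sets effort on bond)
#1 stroke at I1  (common-e at J1 fixed by 0)
#2 stroke at I2  (common-e at J1 fixed by 0)
#3 stroke at I3  (0-jn J1 has e-setter on 0)

#0 →J1
#1 →I1
#2 →I2
#3 →I3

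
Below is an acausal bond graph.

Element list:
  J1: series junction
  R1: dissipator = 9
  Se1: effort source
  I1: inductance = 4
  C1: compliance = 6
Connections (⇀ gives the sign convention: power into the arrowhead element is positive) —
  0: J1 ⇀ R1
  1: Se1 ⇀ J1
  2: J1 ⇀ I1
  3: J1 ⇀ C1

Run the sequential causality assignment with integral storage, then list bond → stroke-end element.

#1 stroke at J1  (Se1 fixes effort; stroke away)
#2 stroke at I1  (I1 integral (f out))
#0 stroke at J1  (common-f at J1 fixed by 2)
#3 stroke at J1  (1-jn J1 has f-setter on 2)

b0 →J1
b1 →J1
b2 →I1
b3 →J1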